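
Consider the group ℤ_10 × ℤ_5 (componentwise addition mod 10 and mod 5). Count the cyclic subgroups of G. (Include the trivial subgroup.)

Group the elements of G by the cyclic subgroup they generate; each cyclic subgroup of order d accounts for φ(d) elements.
Cyclic subgroups by order — order 1: 1; order 2: 1; order 5: 6; order 10: 6.
Total: 14.

14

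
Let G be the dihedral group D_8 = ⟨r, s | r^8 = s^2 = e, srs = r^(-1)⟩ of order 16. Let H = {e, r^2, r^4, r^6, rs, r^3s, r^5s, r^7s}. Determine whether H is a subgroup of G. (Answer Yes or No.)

Yes

|H| = 8 divides |G| = 16, consistent with Lagrange.
H contains the identity, every element's inverse is in H, and H is closed under ·: it is a subgroup.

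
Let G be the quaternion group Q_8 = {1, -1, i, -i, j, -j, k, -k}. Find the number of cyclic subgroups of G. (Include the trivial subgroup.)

5

Each element a generates a cyclic subgroup ⟨a⟩; distinct elements may generate the same one (a cyclic group of order d has φ(d) generators).
Cyclic subgroups by order — order 1: 1; order 2: 1; order 4: 3.
Total: 5.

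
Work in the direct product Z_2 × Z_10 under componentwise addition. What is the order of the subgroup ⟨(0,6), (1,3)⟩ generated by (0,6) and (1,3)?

|⟨(0,6)⟩| = 5 and |⟨(1,3)⟩| = 10, so |H| is a multiple of lcm(5, 10) = 10 and divides |G| = 20.
Closing under the operation: H = {(0,0), (0,2), (0,4), (0,6), (0,8), (1,1), (1,3), (1,5), (1,7), (1,9)}, so |H| = 10.

10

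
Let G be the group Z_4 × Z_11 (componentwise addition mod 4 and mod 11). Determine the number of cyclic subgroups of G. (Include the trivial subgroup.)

A cyclic subgroup of order d is generated by each of its φ(d) elements of order d, so the cyclic subgroups of order d number (#elements of order d)/φ(d).
Cyclic subgroups by order — order 1: 1; order 2: 1; order 4: 1; order 11: 1; order 22: 1; order 44: 1.
Total: 6.

6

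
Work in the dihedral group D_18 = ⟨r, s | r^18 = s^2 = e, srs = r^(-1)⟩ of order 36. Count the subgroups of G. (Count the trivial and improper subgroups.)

45

|G| = 36, so by Lagrange every subgroup order divides 36. Divisors: 1, 2, 3, 4, 6, 9, 12, 18, 36.
Subgroups by order — order 1: 1; order 2: 19; order 3: 1; order 4: 9; order 6: 7; order 9: 1; order 12: 3; order 18: 3; order 36: 1.
Total: 1 + 19 + 1 + 9 + 7 + 1 + 3 + 3 + 1 = 45.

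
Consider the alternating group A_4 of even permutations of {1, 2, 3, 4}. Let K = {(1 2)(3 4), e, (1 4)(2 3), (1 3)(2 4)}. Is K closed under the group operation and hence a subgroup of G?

Yes

|K| = 4 divides |G| = 12, consistent with Lagrange.
K contains the identity, every element's inverse is in K, and K is closed under ∘: it is a subgroup.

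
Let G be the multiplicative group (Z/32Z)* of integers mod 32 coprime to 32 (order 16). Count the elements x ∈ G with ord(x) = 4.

4

The elements of order 4 are: 7, 9, 23, 25.
That's 4.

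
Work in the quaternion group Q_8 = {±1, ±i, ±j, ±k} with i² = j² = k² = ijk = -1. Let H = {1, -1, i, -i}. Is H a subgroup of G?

Yes

|H| = 4 divides |G| = 8, consistent with Lagrange.
H contains the identity, every element's inverse is in H, and H is closed under ·: it is a subgroup.
In fact H = ⟨-i⟩.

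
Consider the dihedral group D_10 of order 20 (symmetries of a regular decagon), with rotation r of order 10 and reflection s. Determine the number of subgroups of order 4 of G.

|G| = 20 and 4 | 20, so subgroups of order 4 are possible by Lagrange.
The subgroups of order 4 are: {e, r^5, r^2s, r^7s}; {e, r^5, r^3s, r^8s}; {e, r^5, r^4s, r^9s}; {e, r^5, s, r^5s}; … (5 in all).
So G has 5 subgroups of order 4.

5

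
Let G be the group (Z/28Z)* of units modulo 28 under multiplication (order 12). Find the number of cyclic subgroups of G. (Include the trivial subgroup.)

Each element a generates a cyclic subgroup ⟨a⟩; distinct elements may generate the same one (a cyclic group of order d has φ(d) generators).
Cyclic subgroups by order — order 1: 1; order 2: 3; order 3: 1; order 6: 3.
Total: 8.

8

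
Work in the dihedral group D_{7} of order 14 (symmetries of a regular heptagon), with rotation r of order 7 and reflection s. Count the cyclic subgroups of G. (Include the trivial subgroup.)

A cyclic subgroup of order d is generated by each of its φ(d) elements of order d, so the cyclic subgroups of order d number (#elements of order d)/φ(d).
Cyclic subgroups by order — order 1: 1; order 2: 7; order 7: 1.
Total: 9.

9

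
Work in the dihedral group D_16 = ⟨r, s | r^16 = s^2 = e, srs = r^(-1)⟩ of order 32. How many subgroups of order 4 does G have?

9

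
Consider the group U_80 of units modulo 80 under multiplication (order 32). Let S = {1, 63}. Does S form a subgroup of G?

No

63 ∈ S but its inverse 47 ∉ S, so S is not a subgroup.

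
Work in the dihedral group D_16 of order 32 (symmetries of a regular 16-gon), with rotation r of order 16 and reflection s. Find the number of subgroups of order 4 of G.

|G| = 32 and 4 | 32, so subgroups of order 4 are possible by Lagrange.
The subgroups of order 4 are: {e, r^8, r^2s, r^10s}; {e, r^8, r^3s, r^11s}; {e, r^4, r^8, r^12}; {e, r^8, r^4s, r^12s}; … (9 in all).
So G has 9 subgroups of order 4.

9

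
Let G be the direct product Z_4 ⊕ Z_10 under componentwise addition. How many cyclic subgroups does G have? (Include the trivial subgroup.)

Each element a generates a cyclic subgroup ⟨a⟩; distinct elements may generate the same one (a cyclic group of order d has φ(d) generators).
Cyclic subgroups by order — order 1: 1; order 2: 3; order 4: 2; order 5: 1; order 10: 3; order 20: 2.
Total: 12.

12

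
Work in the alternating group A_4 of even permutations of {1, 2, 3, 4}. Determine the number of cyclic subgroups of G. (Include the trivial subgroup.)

8

A cyclic subgroup of order d is generated by each of its φ(d) elements of order d, so the cyclic subgroups of order d number (#elements of order d)/φ(d).
Cyclic subgroups by order — order 1: 1; order 2: 3; order 3: 4.
Total: 8.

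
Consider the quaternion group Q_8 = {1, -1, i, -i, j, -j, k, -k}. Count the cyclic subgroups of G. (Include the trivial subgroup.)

5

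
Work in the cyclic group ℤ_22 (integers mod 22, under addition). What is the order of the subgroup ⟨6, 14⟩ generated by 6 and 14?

11

|⟨6⟩| = 11 and |⟨14⟩| = 11, so |H| is a multiple of lcm(11, 11) = 11 and divides |G| = 22.
Closing under the operation: H = {0, 2, 4, 6, 8, 10, 12, 14, 16, 18, 20}, so |H| = 11.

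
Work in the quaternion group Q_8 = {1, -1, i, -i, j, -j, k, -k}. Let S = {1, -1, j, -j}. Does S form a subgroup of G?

|S| = 4 divides |G| = 8, consistent with Lagrange.
S contains the identity, every element's inverse is in S, and S is closed under ·: it is a subgroup.
In fact S = ⟨j⟩.

Yes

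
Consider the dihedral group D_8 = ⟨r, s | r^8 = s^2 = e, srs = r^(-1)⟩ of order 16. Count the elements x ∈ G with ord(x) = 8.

The elements of order 8 are: r, r^3, r^5, r^7.
That's 4.

4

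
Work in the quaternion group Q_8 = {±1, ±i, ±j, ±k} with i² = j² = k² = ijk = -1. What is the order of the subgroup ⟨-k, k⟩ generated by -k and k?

|⟨-k⟩| = 4 and |⟨k⟩| = 4, so |H| is a multiple of lcm(4, 4) = 4 and divides |G| = 8.
Closing under the operation: H = {1, -1, k, -k}, so |H| = 4.

4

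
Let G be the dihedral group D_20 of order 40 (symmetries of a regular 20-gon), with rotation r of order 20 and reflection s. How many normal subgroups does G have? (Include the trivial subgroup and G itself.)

9

G has 48 subgroups. Checking conjugation-invariance by order — order 1: 1/1 normal; order 2: 1/21 normal; order 4: 1/11 normal; order 5: 1/1 normal; order 8: 0/5 normal; order 10: 1/5 normal; order 20: 3/3 normal; order 40: 1/1 normal.
Total normal subgroups: 9.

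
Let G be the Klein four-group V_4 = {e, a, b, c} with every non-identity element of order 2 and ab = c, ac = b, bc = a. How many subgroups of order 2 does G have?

3

|G| = 4 and 2 | 4, so subgroups of order 2 are possible by Lagrange.
The subgroups of order 2 are: {e, a}; {e, b}; {e, c}.
So G has 3 subgroups of order 2.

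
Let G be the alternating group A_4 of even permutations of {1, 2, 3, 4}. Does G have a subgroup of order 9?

No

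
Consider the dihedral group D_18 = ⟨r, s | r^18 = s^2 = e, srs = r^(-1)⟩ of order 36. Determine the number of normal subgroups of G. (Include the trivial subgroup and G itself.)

G has 45 subgroups. Checking conjugation-invariance by order — order 1: 1/1 normal; order 2: 1/19 normal; order 3: 1/1 normal; order 4: 0/9 normal; order 6: 1/7 normal; order 9: 1/1 normal; order 12: 0/3 normal; order 18: 3/3 normal; order 36: 1/1 normal.
Total normal subgroups: 9.

9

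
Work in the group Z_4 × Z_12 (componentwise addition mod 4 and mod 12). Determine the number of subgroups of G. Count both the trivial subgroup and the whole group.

|G| = 48, so by Lagrange every subgroup order divides 48. Divisors: 1, 2, 3, 4, 6, 8, 12, 16, 24, 48.
Subgroups by order — order 1: 1; order 2: 3; order 3: 1; order 4: 7; order 6: 3; order 8: 3; order 12: 7; order 16: 1; order 24: 3; order 48: 1.
Total: 1 + 3 + 1 + 7 + 3 + 3 + 7 + 1 + 3 + 1 = 30.

30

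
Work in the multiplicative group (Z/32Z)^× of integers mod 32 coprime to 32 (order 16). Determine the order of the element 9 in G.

4

Compute successive powers of 9 mod 32: 9, 17, 25, 1; 9^4 ≡ 1 (mod 32).
So |⟨9⟩| = 4.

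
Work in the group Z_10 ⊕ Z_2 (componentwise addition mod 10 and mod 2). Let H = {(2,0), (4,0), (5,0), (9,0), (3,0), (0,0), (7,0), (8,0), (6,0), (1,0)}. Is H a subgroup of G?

|H| = 10 divides |G| = 20, consistent with Lagrange.
H contains the identity, every element's inverse is in H, and H is closed under +: it is a subgroup.
In fact H = ⟨(9,0)⟩.

Yes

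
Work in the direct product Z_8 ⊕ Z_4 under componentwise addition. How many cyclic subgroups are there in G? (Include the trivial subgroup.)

Each element a generates a cyclic subgroup ⟨a⟩; distinct elements may generate the same one (a cyclic group of order d has φ(d) generators).
Cyclic subgroups by order — order 1: 1; order 2: 3; order 4: 6; order 8: 4.
Total: 14.

14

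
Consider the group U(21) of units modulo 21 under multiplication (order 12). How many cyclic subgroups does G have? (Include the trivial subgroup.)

8

Each element a generates a cyclic subgroup ⟨a⟩; distinct elements may generate the same one (a cyclic group of order d has φ(d) generators).
Cyclic subgroups by order — order 1: 1; order 2: 3; order 3: 1; order 6: 3.
Total: 8.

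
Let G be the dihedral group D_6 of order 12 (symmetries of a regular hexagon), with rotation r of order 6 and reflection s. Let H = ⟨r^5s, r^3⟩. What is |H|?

|⟨r^5s⟩| = 2 and |⟨r^3⟩| = 2, so |H| is a multiple of lcm(2, 2) = 2 and divides |G| = 12.
Closing under the operation: H = {e, r^3, r^2s, r^5s}, so |H| = 4.

4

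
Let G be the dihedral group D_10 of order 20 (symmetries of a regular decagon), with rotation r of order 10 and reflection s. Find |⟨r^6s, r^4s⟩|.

10

|⟨r^6s⟩| = 2 and |⟨r^4s⟩| = 2, so |H| is a multiple of lcm(2, 2) = 2 and divides |G| = 20.
Closing under the operation: H = {e, r^2, r^4, r^6, r^8, s, r^2s, r^4s, r^6s, r^8s}, so |H| = 10.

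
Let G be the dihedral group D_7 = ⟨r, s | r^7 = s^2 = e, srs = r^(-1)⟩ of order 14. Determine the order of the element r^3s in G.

2

Computing powers of r^3s: the smallest k with (r^3s)^k = e is k = 2.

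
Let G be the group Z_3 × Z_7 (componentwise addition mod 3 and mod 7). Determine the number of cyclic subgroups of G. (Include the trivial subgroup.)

Each element a generates a cyclic subgroup ⟨a⟩; distinct elements may generate the same one (a cyclic group of order d has φ(d) generators).
Cyclic subgroups by order — order 1: 1; order 3: 1; order 7: 1; order 21: 1.
Total: 4.

4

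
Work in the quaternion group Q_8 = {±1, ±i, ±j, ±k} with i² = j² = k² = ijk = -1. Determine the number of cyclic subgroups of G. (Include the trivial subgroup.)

5

A cyclic subgroup of order d is generated by each of its φ(d) elements of order d, so the cyclic subgroups of order d number (#elements of order d)/φ(d).
Cyclic subgroups by order — order 1: 1; order 2: 1; order 4: 3.
Total: 5.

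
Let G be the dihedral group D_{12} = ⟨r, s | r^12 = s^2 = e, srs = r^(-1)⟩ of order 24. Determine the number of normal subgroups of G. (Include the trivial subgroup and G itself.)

G has 34 subgroups. Checking conjugation-invariance by order — order 1: 1/1 normal; order 2: 1/13 normal; order 3: 1/1 normal; order 4: 1/7 normal; order 6: 1/5 normal; order 8: 0/3 normal; order 12: 3/3 normal; order 24: 1/1 normal.
Total normal subgroups: 9.

9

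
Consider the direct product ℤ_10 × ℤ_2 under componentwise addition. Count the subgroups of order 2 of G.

3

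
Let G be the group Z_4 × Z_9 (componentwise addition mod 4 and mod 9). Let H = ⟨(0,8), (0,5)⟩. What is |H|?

9

|⟨(0,8)⟩| = 9 and |⟨(0,5)⟩| = 9, so |H| is a multiple of lcm(9, 9) = 9 and divides |G| = 36.
Closing under the operation: H = {(0,0), (0,1), (0,2), (0,3), (0,4), (0,5), (0,6), (0,7), (0,8)}, so |H| = 9.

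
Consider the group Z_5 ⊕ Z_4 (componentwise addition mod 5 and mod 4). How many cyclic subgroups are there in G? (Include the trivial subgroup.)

6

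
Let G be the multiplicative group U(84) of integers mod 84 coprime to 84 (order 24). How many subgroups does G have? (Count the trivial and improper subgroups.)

32

|G| = 24, so by Lagrange every subgroup order divides 24. Divisors: 1, 2, 3, 4, 6, 8, 12, 24.
Subgroups by order — order 1: 1; order 2: 7; order 3: 1; order 4: 7; order 6: 7; order 8: 1; order 12: 7; order 24: 1.
Total: 1 + 7 + 1 + 7 + 7 + 1 + 7 + 1 = 32.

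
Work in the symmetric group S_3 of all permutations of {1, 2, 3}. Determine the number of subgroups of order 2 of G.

3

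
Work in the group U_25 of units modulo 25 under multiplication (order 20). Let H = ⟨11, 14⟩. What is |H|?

10

|⟨11⟩| = 5 and |⟨14⟩| = 10, so |H| is a multiple of lcm(5, 10) = 10 and divides |G| = 20.
Closing under the operation: H = {1, 4, 6, 9, 11, 14, 16, 19, 21, 24}, so |H| = 10.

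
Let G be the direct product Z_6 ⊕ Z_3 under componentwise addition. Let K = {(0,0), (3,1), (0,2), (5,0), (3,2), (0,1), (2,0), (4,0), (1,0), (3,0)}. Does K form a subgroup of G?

No

|K| = 10 does not divide |G| = 18, so by Lagrange K is not a subgroup.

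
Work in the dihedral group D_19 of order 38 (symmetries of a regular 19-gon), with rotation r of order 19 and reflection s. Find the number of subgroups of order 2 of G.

|G| = 38 and 2 | 38, so subgroups of order 2 are possible by Lagrange.
The subgroups of order 2 are: {e, r^10s}; {e, r^11s}; {e, r^12s}; {e, r^13s}; … (19 in all).
So G has 19 subgroups of order 2.

19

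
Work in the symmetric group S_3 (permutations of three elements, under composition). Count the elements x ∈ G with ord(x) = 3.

2

The elements of order 3 are: (1 2 3), (1 3 2).
That's 2.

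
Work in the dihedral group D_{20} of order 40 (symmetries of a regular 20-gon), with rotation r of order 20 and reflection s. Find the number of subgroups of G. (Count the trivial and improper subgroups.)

48

|G| = 40, so by Lagrange every subgroup order divides 40. Divisors: 1, 2, 4, 5, 8, 10, 20, 40.
Subgroups by order — order 1: 1; order 2: 21; order 4: 11; order 5: 1; order 8: 5; order 10: 5; order 20: 3; order 40: 1.
Total: 1 + 21 + 11 + 1 + 5 + 5 + 3 + 1 = 48.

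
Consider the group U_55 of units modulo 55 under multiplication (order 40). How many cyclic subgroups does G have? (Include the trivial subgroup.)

A cyclic subgroup of order d is generated by each of its φ(d) elements of order d, so the cyclic subgroups of order d number (#elements of order d)/φ(d).
Cyclic subgroups by order — order 1: 1; order 2: 3; order 4: 2; order 5: 1; order 10: 3; order 20: 2.
Total: 12.

12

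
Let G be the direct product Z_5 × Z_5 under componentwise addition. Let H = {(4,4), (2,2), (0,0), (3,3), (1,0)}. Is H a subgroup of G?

(4,4) ∈ H but its inverse (1,1) ∉ H, so H is not a subgroup.

No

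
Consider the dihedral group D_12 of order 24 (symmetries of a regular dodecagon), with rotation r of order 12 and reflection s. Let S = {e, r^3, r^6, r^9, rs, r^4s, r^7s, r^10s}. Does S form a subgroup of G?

|S| = 8 divides |G| = 24, consistent with Lagrange.
S contains the identity, every element's inverse is in S, and S is closed under ·: it is a subgroup.

Yes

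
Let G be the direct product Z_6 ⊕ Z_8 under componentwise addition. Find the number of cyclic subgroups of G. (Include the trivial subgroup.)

Group the elements of G by the cyclic subgroup they generate; each cyclic subgroup of order d accounts for φ(d) elements.
Cyclic subgroups by order — order 1: 1; order 2: 3; order 3: 1; order 4: 2; order 6: 3; order 8: 2; order 12: 2; order 24: 2.
Total: 16.

16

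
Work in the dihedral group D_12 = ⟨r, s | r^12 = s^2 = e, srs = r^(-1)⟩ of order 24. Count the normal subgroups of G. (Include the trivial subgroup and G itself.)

G has 34 subgroups. Checking conjugation-invariance by order — order 1: 1/1 normal; order 2: 1/13 normal; order 3: 1/1 normal; order 4: 1/7 normal; order 6: 1/5 normal; order 8: 0/3 normal; order 12: 3/3 normal; order 24: 1/1 normal.
Total normal subgroups: 9.

9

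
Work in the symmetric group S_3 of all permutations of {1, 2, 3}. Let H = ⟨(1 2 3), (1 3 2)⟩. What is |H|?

|⟨(1 2 3)⟩| = 3 and |⟨(1 3 2)⟩| = 3, so |H| is a multiple of lcm(3, 3) = 3 and divides |G| = 6.
Closing under the operation: H = {e, (1 2 3), (1 3 2)}, so |H| = 3.

3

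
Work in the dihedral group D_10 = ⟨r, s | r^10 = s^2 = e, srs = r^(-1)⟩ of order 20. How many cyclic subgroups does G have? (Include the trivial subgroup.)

14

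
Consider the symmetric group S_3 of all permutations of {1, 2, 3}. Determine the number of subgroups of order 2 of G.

|G| = 6 and 2 | 6, so subgroups of order 2 are possible by Lagrange.
The subgroups of order 2 are: {e, (1 2)}; {e, (1 3)}; {e, (2 3)}.
So G has 3 subgroups of order 2.

3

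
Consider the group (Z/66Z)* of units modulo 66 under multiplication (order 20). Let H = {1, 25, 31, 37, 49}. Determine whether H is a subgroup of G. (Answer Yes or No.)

Yes

|H| = 5 divides |G| = 20, consistent with Lagrange.
H contains the identity, every element's inverse is in H, and H is closed under ·: it is a subgroup.
In fact H = ⟨49⟩.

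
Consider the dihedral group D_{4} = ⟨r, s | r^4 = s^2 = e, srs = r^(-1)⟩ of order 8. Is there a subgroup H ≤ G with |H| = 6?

No

6 does not divide |G| = 8, so by Lagrange no subgroup of order 6 exists.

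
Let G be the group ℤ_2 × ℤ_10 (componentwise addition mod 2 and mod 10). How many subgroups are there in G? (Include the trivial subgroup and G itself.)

|G| = 20, so by Lagrange every subgroup order divides 20. Divisors: 1, 2, 4, 5, 10, 20.
Subgroups by order — order 1: 1; order 2: 3; order 4: 1; order 5: 1; order 10: 3; order 20: 1.
Total: 1 + 3 + 1 + 1 + 3 + 1 = 10.

10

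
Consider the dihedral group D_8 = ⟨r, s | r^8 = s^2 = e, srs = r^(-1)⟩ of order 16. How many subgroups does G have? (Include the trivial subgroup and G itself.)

|G| = 16, so by Lagrange every subgroup order divides 16. Divisors: 1, 2, 4, 8, 16.
Subgroups by order — order 1: 1; order 2: 9; order 4: 5; order 8: 3; order 16: 1.
Total: 1 + 9 + 5 + 3 + 1 = 19.

19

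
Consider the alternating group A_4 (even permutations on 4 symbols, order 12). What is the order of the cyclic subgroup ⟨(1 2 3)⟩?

Computing powers of (1 2 3): the smallest k with ((1 2 3))^k = e is k = 3.

3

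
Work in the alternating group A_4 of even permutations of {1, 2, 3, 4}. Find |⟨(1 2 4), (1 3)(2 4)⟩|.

12

|⟨(1 2 4)⟩| = 3 and |⟨(1 3)(2 4)⟩| = 2, so |H| is a multiple of lcm(3, 2) = 6 and divides |G| = 12.
Closing {(1 2 4), (1 3)(2 4)} under the group operation gives all of G, so |H| = 12.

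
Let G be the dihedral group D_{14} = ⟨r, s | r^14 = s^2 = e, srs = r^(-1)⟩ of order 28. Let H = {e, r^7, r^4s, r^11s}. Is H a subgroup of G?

|H| = 4 divides |G| = 28, consistent with Lagrange.
H contains the identity, every element's inverse is in H, and H is closed under ·: it is a subgroup.

Yes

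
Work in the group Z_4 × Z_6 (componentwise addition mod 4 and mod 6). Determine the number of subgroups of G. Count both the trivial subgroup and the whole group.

|G| = 24, so by Lagrange every subgroup order divides 24. Divisors: 1, 2, 3, 4, 6, 8, 12, 24.
Subgroups by order — order 1: 1; order 2: 3; order 3: 1; order 4: 3; order 6: 3; order 8: 1; order 12: 3; order 24: 1.
Total: 1 + 3 + 1 + 3 + 3 + 1 + 3 + 1 = 16.

16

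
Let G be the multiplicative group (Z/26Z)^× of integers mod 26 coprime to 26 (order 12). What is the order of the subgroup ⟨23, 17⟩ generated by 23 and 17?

|⟨23⟩| = 6 and |⟨17⟩| = 6, so |H| is a multiple of lcm(6, 6) = 6 and divides |G| = 12.
Closing under the operation: H = {1, 3, 9, 17, 23, 25}, so |H| = 6.

6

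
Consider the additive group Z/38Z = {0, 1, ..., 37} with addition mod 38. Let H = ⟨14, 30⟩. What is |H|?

19

|⟨14⟩| = 19 and |⟨30⟩| = 19, so |H| is a multiple of lcm(19, 19) = 19 and divides |G| = 38.
Closing under the operation: H = {0, 2, 4, 6, 8, 10, 12, 14, 16, 18, 20, 22, 24, 26, 28, 30, 32, 34, 36}, so |H| = 19.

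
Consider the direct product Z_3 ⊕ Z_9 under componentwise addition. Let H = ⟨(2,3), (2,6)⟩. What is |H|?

|⟨(2,3)⟩| = 3 and |⟨(2,6)⟩| = 3, so |H| is a multiple of lcm(3, 3) = 3 and divides |G| = 27.
Closing under the operation: H = {(0,0), (0,3), (0,6), (1,0), (1,3), (1,6), (2,0), (2,3), (2,6)}, so |H| = 9.

9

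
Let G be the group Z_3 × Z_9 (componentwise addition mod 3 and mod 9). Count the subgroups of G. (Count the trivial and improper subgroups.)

|G| = 27, so by Lagrange every subgroup order divides 27. Divisors: 1, 3, 9, 27.
Subgroups by order — order 1: 1; order 3: 4; order 9: 4; order 27: 1.
Total: 1 + 4 + 4 + 1 = 10.

10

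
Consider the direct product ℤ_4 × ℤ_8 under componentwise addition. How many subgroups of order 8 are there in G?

|G| = 32 and 8 | 32, so subgroups of order 8 are possible by Lagrange.
The subgroups of order 8 are: {(0,0), (0,1), (0,2), (0,3), (0,4), (0,5), (0,6), (0,7)}; {(0,0), (0,2), (0,4), (0,6), (2,0), (2,2), (2,4), (2,6)}; {(0,0), (0,2), (0,4), (0,6), (2,1), (2,3), (2,5), (2,7)}; {(0,0), (0,4), (1,0), (1,4), (2,0), (2,4), (3,0), (3,4)}; … (7 in all).
So G has 7 subgroups of order 8.

7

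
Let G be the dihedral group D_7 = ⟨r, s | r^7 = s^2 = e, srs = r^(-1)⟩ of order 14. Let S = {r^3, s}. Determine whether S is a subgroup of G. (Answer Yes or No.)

No

The identity e ∉ S, so S is not a subgroup.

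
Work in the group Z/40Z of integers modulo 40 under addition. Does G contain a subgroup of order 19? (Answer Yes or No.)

No

19 does not divide |G| = 40, so by Lagrange no subgroup of order 19 exists.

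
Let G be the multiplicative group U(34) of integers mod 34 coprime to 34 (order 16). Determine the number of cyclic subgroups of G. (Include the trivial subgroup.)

Group the elements of G by the cyclic subgroup they generate; each cyclic subgroup of order d accounts for φ(d) elements.
Cyclic subgroups by order — order 1: 1; order 2: 1; order 4: 1; order 8: 1; order 16: 1.
Total: 5.

5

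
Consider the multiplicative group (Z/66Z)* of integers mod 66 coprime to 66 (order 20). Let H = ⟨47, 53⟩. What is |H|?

10

|⟨47⟩| = 10 and |⟨53⟩| = 10, so |H| is a multiple of lcm(10, 10) = 10 and divides |G| = 20.
Closing under the operation: H = {1, 5, 23, 25, 31, 37, 47, 49, 53, 59}, so |H| = 10.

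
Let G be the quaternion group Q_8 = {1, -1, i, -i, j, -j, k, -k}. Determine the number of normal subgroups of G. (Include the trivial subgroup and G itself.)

G has 6 subgroups. Checking conjugation-invariance by order — order 1: 1/1 normal; order 2: 1/1 normal; order 4: 3/3 normal; order 8: 1/1 normal.
Total normal subgroups: 6.

6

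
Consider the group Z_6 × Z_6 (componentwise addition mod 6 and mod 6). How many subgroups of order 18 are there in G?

3

|G| = 36 and 18 | 36, so subgroups of order 18 are possible by Lagrange.
The subgroups of order 18 are: {(0,0), (0,1), (0,2), (0,3), (0,4), (0,5), (2,0), (2,1), (2,2), (2,3), (2,4), (2,5), (4,0), (4,1), (4,2), (4,3), (4,4), (4,5)}; {(0,0), (0,2), (0,4), (1,0), (1,2), (1,4), (2,0), (2,2), (2,4), (3,0), (3,2), (3,4), (4,0), (4,2), (4,4), (5,0), (5,2), (5,4)}; {(0,0), (0,2), (0,4), (1,1), (1,3), (1,5), (2,0), (2,2), (2,4), (3,1), (3,3), (3,5), (4,0), (4,2), (4,4), (5,1), (5,3), (5,5)}.
So G has 3 subgroups of order 18.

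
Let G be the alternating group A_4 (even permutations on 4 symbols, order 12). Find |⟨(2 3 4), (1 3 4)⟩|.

12

|⟨(2 3 4)⟩| = 3 and |⟨(1 3 4)⟩| = 3, so |H| is a multiple of lcm(3, 3) = 3 and divides |G| = 12.
Closing {(2 3 4), (1 3 4)} under the group operation gives all of G, so |H| = 12.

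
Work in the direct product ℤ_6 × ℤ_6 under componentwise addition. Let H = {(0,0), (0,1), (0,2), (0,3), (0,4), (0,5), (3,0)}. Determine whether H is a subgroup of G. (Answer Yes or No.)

|H| = 7 does not divide |G| = 36, so by Lagrange H is not a subgroup.

No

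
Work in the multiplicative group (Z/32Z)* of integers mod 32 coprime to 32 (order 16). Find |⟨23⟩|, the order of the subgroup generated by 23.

Compute successive powers of 23 mod 32: 23, 17, 7, 1; 23^4 ≡ 1 (mod 32).
So |⟨23⟩| = 4.

4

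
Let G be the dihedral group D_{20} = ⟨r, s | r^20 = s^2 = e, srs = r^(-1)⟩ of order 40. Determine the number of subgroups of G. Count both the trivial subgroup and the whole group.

48

|G| = 40, so by Lagrange every subgroup order divides 40. Divisors: 1, 2, 4, 5, 8, 10, 20, 40.
Subgroups by order — order 1: 1; order 2: 21; order 4: 11; order 5: 1; order 8: 5; order 10: 5; order 20: 3; order 40: 1.
Total: 1 + 21 + 11 + 1 + 5 + 5 + 3 + 1 = 48.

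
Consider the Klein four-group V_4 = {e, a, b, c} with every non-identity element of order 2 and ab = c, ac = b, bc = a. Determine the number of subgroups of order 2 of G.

3

|G| = 4 and 2 | 4, so subgroups of order 2 are possible by Lagrange.
The subgroups of order 2 are: {e, a}; {e, b}; {e, c}.
So G has 3 subgroups of order 2.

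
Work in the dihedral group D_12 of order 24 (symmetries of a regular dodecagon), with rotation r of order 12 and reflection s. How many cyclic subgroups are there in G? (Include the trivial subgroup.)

18

Group the elements of G by the cyclic subgroup they generate; each cyclic subgroup of order d accounts for φ(d) elements.
Cyclic subgroups by order — order 1: 1; order 2: 13; order 3: 1; order 4: 1; order 6: 1; order 12: 1.
Total: 18.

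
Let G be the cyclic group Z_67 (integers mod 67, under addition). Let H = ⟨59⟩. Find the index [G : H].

1

|⟨59⟩| = 67 and |G| = 67.
By Lagrange, [G : H] = |G|/|H| = 67/67 = 1.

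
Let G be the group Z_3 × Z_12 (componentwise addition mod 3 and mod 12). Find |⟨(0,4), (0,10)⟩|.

6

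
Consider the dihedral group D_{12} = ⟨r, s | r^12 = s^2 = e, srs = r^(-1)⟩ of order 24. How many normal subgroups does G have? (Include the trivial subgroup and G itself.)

G has 34 subgroups. Checking conjugation-invariance by order — order 1: 1/1 normal; order 2: 1/13 normal; order 3: 1/1 normal; order 4: 1/7 normal; order 6: 1/5 normal; order 8: 0/3 normal; order 12: 3/3 normal; order 24: 1/1 normal.
Total normal subgroups: 9.

9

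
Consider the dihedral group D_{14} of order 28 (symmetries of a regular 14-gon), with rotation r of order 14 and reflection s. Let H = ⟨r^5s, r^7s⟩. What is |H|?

14

|⟨r^5s⟩| = 2 and |⟨r^7s⟩| = 2, so |H| is a multiple of lcm(2, 2) = 2 and divides |G| = 28.
Closing under the operation: H = {e, r^2, r^4, r^6, r^8, r^10, r^12, rs, r^3s, r^5s, r^7s, r^9s, r^11s, r^13s}, so |H| = 14.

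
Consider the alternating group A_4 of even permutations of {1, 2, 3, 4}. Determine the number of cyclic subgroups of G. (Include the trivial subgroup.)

8

Each element a generates a cyclic subgroup ⟨a⟩; distinct elements may generate the same one (a cyclic group of order d has φ(d) generators).
Cyclic subgroups by order — order 1: 1; order 2: 3; order 3: 4.
Total: 8.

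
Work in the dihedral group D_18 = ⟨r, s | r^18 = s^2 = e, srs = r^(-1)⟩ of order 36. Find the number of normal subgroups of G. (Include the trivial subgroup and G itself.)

9

G has 45 subgroups. Checking conjugation-invariance by order — order 1: 1/1 normal; order 2: 1/19 normal; order 3: 1/1 normal; order 4: 0/9 normal; order 6: 1/7 normal; order 9: 1/1 normal; order 12: 0/3 normal; order 18: 3/3 normal; order 36: 1/1 normal.
Total normal subgroups: 9.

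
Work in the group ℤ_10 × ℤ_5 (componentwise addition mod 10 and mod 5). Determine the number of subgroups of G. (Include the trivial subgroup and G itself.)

16

|G| = 50, so by Lagrange every subgroup order divides 50. Divisors: 1, 2, 5, 10, 25, 50.
Subgroups by order — order 1: 1; order 2: 1; order 5: 6; order 10: 6; order 25: 1; order 50: 1.
Total: 1 + 1 + 6 + 6 + 1 + 1 = 16.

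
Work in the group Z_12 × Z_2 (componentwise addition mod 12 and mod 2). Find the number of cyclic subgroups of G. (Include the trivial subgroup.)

12

A cyclic subgroup of order d is generated by each of its φ(d) elements of order d, so the cyclic subgroups of order d number (#elements of order d)/φ(d).
Cyclic subgroups by order — order 1: 1; order 2: 3; order 3: 1; order 4: 2; order 6: 3; order 12: 2.
Total: 12.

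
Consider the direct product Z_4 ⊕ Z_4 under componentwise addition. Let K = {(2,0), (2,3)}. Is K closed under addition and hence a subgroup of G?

The identity (0,0) ∉ K, so K is not a subgroup.

No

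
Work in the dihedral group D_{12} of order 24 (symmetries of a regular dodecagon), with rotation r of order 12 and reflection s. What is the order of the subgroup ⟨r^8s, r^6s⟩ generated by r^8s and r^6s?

12

|⟨r^8s⟩| = 2 and |⟨r^6s⟩| = 2, so |H| is a multiple of lcm(2, 2) = 2 and divides |G| = 24.
Closing under the operation: H = {e, r^2, r^4, r^6, r^8, r^10, s, r^2s, r^4s, r^6s, r^8s, r^10s}, so |H| = 12.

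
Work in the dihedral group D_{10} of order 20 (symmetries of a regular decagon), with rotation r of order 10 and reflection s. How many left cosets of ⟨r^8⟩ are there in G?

|⟨r^8⟩| = 5 and |G| = 20.
By Lagrange, [G : H] = |G|/|H| = 20/5 = 4.

4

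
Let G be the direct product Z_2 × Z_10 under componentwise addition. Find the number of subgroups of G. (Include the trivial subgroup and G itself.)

10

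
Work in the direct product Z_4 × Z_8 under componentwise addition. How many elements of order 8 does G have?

16

An element (a,b) has order lcm(ord(a), ord(b)); count pairs with lcm equal to 8.
Enumerating gives 16 such elements.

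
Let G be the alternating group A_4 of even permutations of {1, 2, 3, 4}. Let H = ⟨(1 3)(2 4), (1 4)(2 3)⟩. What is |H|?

|⟨(1 3)(2 4)⟩| = 2 and |⟨(1 4)(2 3)⟩| = 2, so |H| is a multiple of lcm(2, 2) = 2 and divides |G| = 12.
Closing under the operation: H = {e, (1 2)(3 4), (1 3)(2 4), (1 4)(2 3)}, so |H| = 4.

4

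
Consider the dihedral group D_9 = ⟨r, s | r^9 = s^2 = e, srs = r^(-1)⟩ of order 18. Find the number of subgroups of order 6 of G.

3

|G| = 18 and 6 | 18, so subgroups of order 6 are possible by Lagrange.
The subgroups of order 6 are: {e, r^3, r^6, r^2s, r^5s, r^8s}; {e, r^3, r^6, s, r^3s, r^6s}; {e, r^3, r^6, rs, r^4s, r^7s}.
So G has 3 subgroups of order 6.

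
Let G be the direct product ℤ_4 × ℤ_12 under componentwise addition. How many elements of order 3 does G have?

2

An element (a,b) has order lcm(ord(a), ord(b)); count pairs with lcm equal to 3.
Enumerating gives 2 such elements.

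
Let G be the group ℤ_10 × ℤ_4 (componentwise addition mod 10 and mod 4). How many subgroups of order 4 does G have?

3

|G| = 40 and 4 | 40, so subgroups of order 4 are possible by Lagrange.
The subgroups of order 4 are: {(0,0), (0,1), (0,2), (0,3)}; {(0,0), (0,2), (5,0), (5,2)}; {(0,0), (0,2), (5,1), (5,3)}.
So G has 3 subgroups of order 4.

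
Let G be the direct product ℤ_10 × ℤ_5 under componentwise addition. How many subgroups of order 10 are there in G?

|G| = 50 and 10 | 50, so subgroups of order 10 are possible by Lagrange.
The subgroups of order 10 are: {(0,0), (0,1), (0,2), (0,3), (0,4), (5,0), (5,1), (5,2), (5,3), (5,4)}; {(0,0), (1,0), (2,0), (3,0), (4,0), (5,0), (6,0), (7,0), (8,0), (9,0)}; {(0,0), (1,1), (2,2), (3,3), (4,4), (5,0), (6,1), (7,2), (8,3), (9,4)}; {(0,0), (1,2), (2,4), (3,1), (4,3), (5,0), (6,2), (7,4), (8,1), (9,3)}; … (6 in all).
So G has 6 subgroups of order 10.

6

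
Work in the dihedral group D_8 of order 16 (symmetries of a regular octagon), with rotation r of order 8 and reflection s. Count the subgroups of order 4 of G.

|G| = 16 and 4 | 16, so subgroups of order 4 are possible by Lagrange.
The subgroups of order 4 are: {e, r^2, r^4, r^6}; {e, r^4, r^2s, r^6s}; {e, r^4, r^3s, r^7s}; {e, r^4, s, r^4s}; … (5 in all).
So G has 5 subgroups of order 4.

5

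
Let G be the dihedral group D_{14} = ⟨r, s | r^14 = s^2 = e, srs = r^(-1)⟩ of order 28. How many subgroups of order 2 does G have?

|G| = 28 and 2 | 28, so subgroups of order 2 are possible by Lagrange.
The subgroups of order 2 are: {e, r^10s}; {e, r^11s}; {e, r^12s}; {e, r^13s}; … (15 in all).
So G has 15 subgroups of order 2.

15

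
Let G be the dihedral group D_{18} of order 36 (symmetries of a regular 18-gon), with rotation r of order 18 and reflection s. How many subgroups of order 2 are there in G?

|G| = 36 and 2 | 36, so subgroups of order 2 are possible by Lagrange.
The subgroups of order 2 are: {e, r^10s}; {e, r^11s}; {e, r^12s}; {e, r^13s}; … (19 in all).
So G has 19 subgroups of order 2.

19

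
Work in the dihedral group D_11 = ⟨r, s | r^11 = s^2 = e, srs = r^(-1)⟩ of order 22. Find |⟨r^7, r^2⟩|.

|⟨r^7⟩| = 11 and |⟨r^2⟩| = 11, so |H| is a multiple of lcm(11, 11) = 11 and divides |G| = 22.
Closing under the operation: H = {e, r, r^2, r^3, r^4, r^5, r^6, r^7, r^8, r^9, r^10}, so |H| = 11.

11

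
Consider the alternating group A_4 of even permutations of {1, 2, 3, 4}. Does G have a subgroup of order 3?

Yes

3 | 12. A subgroup of order 3 is {e, (1 2 3), (1 3 2)}.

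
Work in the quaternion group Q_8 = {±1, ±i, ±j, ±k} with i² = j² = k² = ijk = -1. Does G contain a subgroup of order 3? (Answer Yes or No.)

3 does not divide |G| = 8, so by Lagrange no subgroup of order 3 exists.

No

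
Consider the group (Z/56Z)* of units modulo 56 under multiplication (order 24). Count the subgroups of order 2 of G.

7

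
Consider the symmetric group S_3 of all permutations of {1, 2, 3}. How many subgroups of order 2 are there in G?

|G| = 6 and 2 | 6, so subgroups of order 2 are possible by Lagrange.
The subgroups of order 2 are: {e, (1 2)}; {e, (1 3)}; {e, (2 3)}.
So G has 3 subgroups of order 2.

3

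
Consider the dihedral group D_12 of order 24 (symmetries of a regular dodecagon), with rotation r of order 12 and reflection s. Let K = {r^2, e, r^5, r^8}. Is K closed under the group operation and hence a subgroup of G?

No

r^2 ∈ K but its inverse r^10 ∉ K, so K is not a subgroup.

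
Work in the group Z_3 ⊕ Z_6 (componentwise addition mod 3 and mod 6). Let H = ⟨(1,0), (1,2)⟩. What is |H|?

9

|⟨(1,0)⟩| = 3 and |⟨(1,2)⟩| = 3, so |H| is a multiple of lcm(3, 3) = 3 and divides |G| = 18.
Closing under the operation: H = {(0,0), (0,2), (0,4), (1,0), (1,2), (1,4), (2,0), (2,2), (2,4)}, so |H| = 9.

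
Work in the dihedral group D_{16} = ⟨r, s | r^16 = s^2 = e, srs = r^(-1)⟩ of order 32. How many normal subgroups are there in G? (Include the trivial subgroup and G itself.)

G has 36 subgroups. Checking conjugation-invariance by order — order 1: 1/1 normal; order 2: 1/17 normal; order 4: 1/9 normal; order 8: 1/5 normal; order 16: 3/3 normal; order 32: 1/1 normal.
Total normal subgroups: 8.

8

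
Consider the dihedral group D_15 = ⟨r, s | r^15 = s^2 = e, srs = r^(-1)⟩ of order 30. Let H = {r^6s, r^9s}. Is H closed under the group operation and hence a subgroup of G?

The identity e ∉ H, so H is not a subgroup.

No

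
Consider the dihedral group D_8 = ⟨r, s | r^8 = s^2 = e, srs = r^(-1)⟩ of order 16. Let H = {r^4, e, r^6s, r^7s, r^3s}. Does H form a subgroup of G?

|H| = 5 does not divide |G| = 16, so by Lagrange H is not a subgroup.

No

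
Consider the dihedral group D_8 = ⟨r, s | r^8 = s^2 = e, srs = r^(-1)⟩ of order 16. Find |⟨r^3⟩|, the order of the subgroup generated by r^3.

8

Computing powers of r^3: the smallest k with (r^3)^k = e is k = 8.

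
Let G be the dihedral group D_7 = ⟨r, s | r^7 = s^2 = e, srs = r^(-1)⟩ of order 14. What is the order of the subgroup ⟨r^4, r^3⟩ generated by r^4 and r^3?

|⟨r^4⟩| = 7 and |⟨r^3⟩| = 7, so |H| is a multiple of lcm(7, 7) = 7 and divides |G| = 14.
Closing under the operation: H = {e, r, r^2, r^3, r^4, r^5, r^6}, so |H| = 7.

7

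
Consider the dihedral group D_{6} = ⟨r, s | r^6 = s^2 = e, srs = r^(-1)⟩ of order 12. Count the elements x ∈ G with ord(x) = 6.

The elements of order 6 are: r, r^5.
That's 2.

2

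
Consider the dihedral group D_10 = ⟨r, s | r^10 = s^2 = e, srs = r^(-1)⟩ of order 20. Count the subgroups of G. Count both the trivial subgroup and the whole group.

22

|G| = 20, so by Lagrange every subgroup order divides 20. Divisors: 1, 2, 4, 5, 10, 20.
Subgroups by order — order 1: 1; order 2: 11; order 4: 5; order 5: 1; order 10: 3; order 20: 1.
Total: 1 + 11 + 5 + 1 + 3 + 1 = 22.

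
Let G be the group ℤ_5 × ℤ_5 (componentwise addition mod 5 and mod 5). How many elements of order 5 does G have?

24

An element (a,b) has order lcm(ord(a), ord(b)); count pairs with lcm equal to 5.
Enumerating gives 24 such elements.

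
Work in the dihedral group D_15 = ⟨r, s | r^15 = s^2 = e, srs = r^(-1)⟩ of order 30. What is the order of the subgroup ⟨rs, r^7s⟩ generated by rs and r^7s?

10

|⟨rs⟩| = 2 and |⟨r^7s⟩| = 2, so |H| is a multiple of lcm(2, 2) = 2 and divides |G| = 30.
Closing under the operation: H = {e, r^3, r^6, r^9, r^12, rs, r^4s, r^7s, r^10s, r^13s}, so |H| = 10.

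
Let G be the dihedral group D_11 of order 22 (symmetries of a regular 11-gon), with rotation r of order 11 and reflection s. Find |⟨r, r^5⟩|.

11

|⟨r⟩| = 11 and |⟨r^5⟩| = 11, so |H| is a multiple of lcm(11, 11) = 11 and divides |G| = 22.
Closing under the operation: H = {e, r, r^2, r^3, r^4, r^5, r^6, r^7, r^8, r^9, r^10}, so |H| = 11.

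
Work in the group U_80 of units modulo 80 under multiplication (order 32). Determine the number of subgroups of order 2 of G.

7

|G| = 32 and 2 | 32, so subgroups of order 2 are possible by Lagrange.
The subgroups of order 2 are: {1, 31}; {1, 39}; {1, 41}; {1, 49}; … (7 in all).
So G has 7 subgroups of order 2.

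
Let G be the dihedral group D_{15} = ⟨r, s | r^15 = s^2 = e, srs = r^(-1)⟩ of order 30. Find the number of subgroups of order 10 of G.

|G| = 30 and 10 | 30, so subgroups of order 10 are possible by Lagrange.
The subgroups of order 10 are: {e, r^3, r^6, r^9, r^12, rs, r^4s, r^7s, r^10s, r^13s}; {e, r^3, r^6, r^9, r^12, r^2s, r^5s, r^8s, r^11s, r^14s}; {e, r^3, r^6, r^9, r^12, s, r^3s, r^6s, r^9s, r^12s}.
So G has 3 subgroups of order 10.

3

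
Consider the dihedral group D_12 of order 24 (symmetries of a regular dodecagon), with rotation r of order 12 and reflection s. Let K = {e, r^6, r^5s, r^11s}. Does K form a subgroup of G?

|K| = 4 divides |G| = 24, consistent with Lagrange.
K contains the identity, every element's inverse is in K, and K is closed under ·: it is a subgroup.

Yes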